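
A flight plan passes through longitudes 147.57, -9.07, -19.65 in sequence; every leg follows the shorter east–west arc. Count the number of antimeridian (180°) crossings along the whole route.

0

Leg 1: +147.57° → -9.07°, shortest Δλ = -156.64° (west) — does not cross 180°.
Leg 2: -9.07° → -19.65°, shortest Δλ = -10.58° (west) — does not cross 180°.
Total crossings: 0.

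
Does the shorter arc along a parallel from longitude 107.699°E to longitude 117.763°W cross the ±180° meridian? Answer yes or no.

Naïve |-117.763 − 107.699| = 225.462° > 180°, so the shorter arc goes the other way round — across 180°.
Signed shortest Δλ = ((-117.763 − 107.699 + 180) mod 360) − 180 = 134.538°.
Going east by 134.538° from +107.699° passes through 180° before reaching -117.763°.

Yes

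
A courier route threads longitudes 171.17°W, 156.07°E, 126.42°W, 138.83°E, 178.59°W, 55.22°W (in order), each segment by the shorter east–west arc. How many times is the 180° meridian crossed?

4

Leg 1: -171.17° → +156.07°, shortest Δλ = -32.76° (west) — crosses 180°.
Leg 2: +156.07° → -126.42°, shortest Δλ = 77.51° (east) — crosses 180°.
Leg 3: -126.42° → +138.83°, shortest Δλ = -94.75° (west) — crosses 180°.
Leg 4: +138.83° → -178.59°, shortest Δλ = 42.58° (east) — crosses 180°.
Leg 5: -178.59° → -55.22°, shortest Δλ = 123.37° (east) — does not cross 180°.
Total crossings: 4.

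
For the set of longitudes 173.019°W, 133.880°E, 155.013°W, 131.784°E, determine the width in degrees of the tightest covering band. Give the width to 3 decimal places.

Sort the longitudes: -173.019°, -155.013°, +131.784°, +133.880°.
Eastward gaps between consecutive values (wrapping around): 18.006°, 286.797°, 2.096°, 53.101°.
Largest gap = 286.797° ⇒ minimal covering band is its complement: 360° − 286.797° = 73.203°.
Band runs from +131.784° eastward to -155.013°, crossing the antimeridian.

73.203°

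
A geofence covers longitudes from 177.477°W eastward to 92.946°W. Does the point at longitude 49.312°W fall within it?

No

Band width going east from -177.477° to -92.946°: ((-92.946 − -177.477) mod 360) = 84.531°.
Offset of -49.312° east of the west edge: ((-49.312 − -177.477) mod 360) = 128.165°.
128.165° > 84.531° ⇒ outside.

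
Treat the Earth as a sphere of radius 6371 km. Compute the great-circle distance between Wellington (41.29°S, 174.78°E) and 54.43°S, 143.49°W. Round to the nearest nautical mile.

Δλ = -143.49 − 174.78 = -318.27°; wrapped into (−180°, 180°]: 41.73°.
Δφ = -54.43 − -41.29 = -13.14°.
a = sin²(Δφ/2) + cos φ₁ · cos φ₂ · sin²(Δλ/2) = 0.068536.
c = 2·atan2(√a, √(1−a)) = 0.52976 rad → d = 6371·c ≈ 3375.12 km ≈ 1822.42 nmi.

1822 nmi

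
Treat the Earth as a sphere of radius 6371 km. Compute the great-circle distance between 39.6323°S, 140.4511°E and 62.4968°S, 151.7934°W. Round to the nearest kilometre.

5064 km

Δλ = -151.7934 − 140.4511 = -292.2445°; wrapped into (−180°, 180°]: 67.7555°.
Δφ = -62.4968 − -39.6323 = -22.8645°.
a = sin²(Δφ/2) + cos φ₁ · cos φ₂ · sin²(Δλ/2) = 0.149796.
c = 2·atan2(√a, √(1−a)) = 0.79483 rad → d = 6371·c ≈ 5063.85 km.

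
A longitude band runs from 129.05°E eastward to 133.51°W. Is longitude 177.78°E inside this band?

Yes

Band width going east from +129.05° to -133.51°: ((-133.51 − 129.05) mod 360) = 97.44°.
Offset of +177.78° east of the west edge: ((177.78 − 129.05) mod 360) = 48.73°.
48.73° ≤ 97.44° ⇒ inside.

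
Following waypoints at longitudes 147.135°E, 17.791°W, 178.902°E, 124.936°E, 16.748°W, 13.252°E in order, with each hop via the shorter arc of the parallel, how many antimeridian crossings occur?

Leg 1: +147.135° → -17.791°, shortest Δλ = -164.926° (west) — does not cross 180°.
Leg 2: -17.791° → +178.902°, shortest Δλ = -163.307° (west) — crosses 180°.
Leg 3: +178.902° → +124.936°, shortest Δλ = -53.966° (west) — does not cross 180°.
Leg 4: +124.936° → -16.748°, shortest Δλ = -141.684° (west) — does not cross 180°.
Leg 5: -16.748° → +13.252°, shortest Δλ = 30.0° (east) — does not cross 180°.
Total crossings: 1.

1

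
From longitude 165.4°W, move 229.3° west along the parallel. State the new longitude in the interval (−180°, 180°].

34.7°W

Start at -165.4°; shift −229.3° → -394.7°.
-394.7° lies outside (−180°, 180°]; add 360° → -34.7°.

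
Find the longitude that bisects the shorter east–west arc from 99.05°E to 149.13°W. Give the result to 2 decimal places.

Signed shortest Δλ from +99.05° to -149.13° is +111.82°.
Midpoint longitude = +99.05° + (+111.82°)/2 = +99.05° + 55.91° = +154.96°.
(The naïve average (+99.05 + -149.13)/2 = -25.04° is on the wrong side of the globe.)

154.96°E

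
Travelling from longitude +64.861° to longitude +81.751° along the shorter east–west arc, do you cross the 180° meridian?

No

Signed shortest Δλ = ((81.751 − 64.861 + 180) mod 360) − 180 = 16.89°.
Going east by 16.89° from +64.861° reaches +81.751° without touching 180°.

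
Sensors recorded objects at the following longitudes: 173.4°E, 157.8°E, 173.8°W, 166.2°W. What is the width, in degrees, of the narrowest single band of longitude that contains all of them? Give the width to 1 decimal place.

36.0°

Sort the longitudes: -173.8°, -166.2°, +157.8°, +173.4°.
Eastward gaps between consecutive values (wrapping around): 7.6°, 324.0°, 15.6°, 12.8°.
Largest gap = 324.0° ⇒ minimal covering band is its complement: 360° − 324.0° = 36.0°.
Band runs from +157.8° eastward to -166.2°, crossing the antimeridian.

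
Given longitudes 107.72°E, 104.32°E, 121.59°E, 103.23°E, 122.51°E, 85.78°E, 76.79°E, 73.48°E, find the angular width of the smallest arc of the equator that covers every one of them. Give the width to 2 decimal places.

Sort the longitudes: +73.48°, +76.79°, +85.78°, +103.23°, +104.32°, +107.72°, +121.59°, +122.51°.
Eastward gaps between consecutive values (wrapping around): 3.31°, 8.99°, 17.45°, 1.09°, 3.40°, 13.87°, 0.92°, 310.97°.
Largest gap = 310.97° ⇒ minimal covering band is its complement: 360° − 310.97° = 49.03°.
Band runs from +73.48° eastward to +122.51°.

49.03°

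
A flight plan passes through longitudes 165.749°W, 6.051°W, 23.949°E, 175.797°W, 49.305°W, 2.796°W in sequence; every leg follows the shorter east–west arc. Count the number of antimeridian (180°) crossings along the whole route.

Leg 1: -165.749° → -6.051°, shortest Δλ = 159.698° (east) — does not cross 180°.
Leg 2: -6.051° → +23.949°, shortest Δλ = 30.0° (east) — does not cross 180°.
Leg 3: +23.949° → -175.797°, shortest Δλ = 160.254° (east) — crosses 180°.
Leg 4: -175.797° → -49.305°, shortest Δλ = 126.492° (east) — does not cross 180°.
Leg 5: -49.305° → -2.796°, shortest Δλ = 46.509° (east) — does not cross 180°.
Total crossings: 1.

1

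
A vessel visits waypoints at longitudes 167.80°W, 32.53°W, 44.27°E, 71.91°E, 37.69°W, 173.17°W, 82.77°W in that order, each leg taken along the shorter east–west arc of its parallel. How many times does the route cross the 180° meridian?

Leg 1: -167.80° → -32.53°, shortest Δλ = 135.27° (east) — does not cross 180°.
Leg 2: -32.53° → +44.27°, shortest Δλ = 76.8° (east) — does not cross 180°.
Leg 3: +44.27° → +71.91°, shortest Δλ = 27.64° (east) — does not cross 180°.
Leg 4: +71.91° → -37.69°, shortest Δλ = -109.6° (west) — does not cross 180°.
Leg 5: -37.69° → -173.17°, shortest Δλ = -135.48° (west) — does not cross 180°.
Leg 6: -173.17° → -82.77°, shortest Δλ = 90.4° (east) — does not cross 180°.
Total crossings: 0.

0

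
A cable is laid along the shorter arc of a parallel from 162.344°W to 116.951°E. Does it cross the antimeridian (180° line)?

Naïve |116.951 − -162.344| = 279.295° > 180°, so the shorter arc goes the other way round — across 180°.
Signed shortest Δλ = ((116.951 − -162.344 + 180) mod 360) − 180 = -80.705°.
Going west by 80.705° from -162.344° passes through 180° before reaching +116.951°.

Yes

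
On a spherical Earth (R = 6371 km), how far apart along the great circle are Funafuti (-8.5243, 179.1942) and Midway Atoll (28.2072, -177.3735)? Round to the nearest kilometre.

4101 km

Δλ = -177.3735 − 179.1942 = -356.5677°; wrapped into (−180°, 180°]: 3.4323°.
Δφ = 28.2072 − -8.5243 = 36.7315°.
a = sin²(Δφ/2) + cos φ₁ · cos φ₂ · sin²(Δλ/2) = 0.100058.
c = 2·atan2(√a, √(1−a)) = 0.64369 rad → d = 6371·c ≈ 4100.98 km.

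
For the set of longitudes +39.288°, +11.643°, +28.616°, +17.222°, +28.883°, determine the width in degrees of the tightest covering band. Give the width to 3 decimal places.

27.645°

Sort the longitudes: +11.643°, +17.222°, +28.616°, +28.883°, +39.288°.
Eastward gaps between consecutive values (wrapping around): 5.579°, 11.394°, 0.267°, 10.405°, 332.355°.
Largest gap = 332.355° ⇒ minimal covering band is its complement: 360° − 332.355° = 27.645°.
Band runs from +11.643° eastward to +39.288°.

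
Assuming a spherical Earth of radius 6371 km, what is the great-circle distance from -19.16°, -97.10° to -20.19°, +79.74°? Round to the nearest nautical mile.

8437 nmi

Δλ = 79.74 − -97.10 = 176.84°.
Δφ = -20.19 − -19.16 = -1.03°.
a = sin²(Δφ/2) + cos φ₁ · cos φ₂ · sin²(Δλ/2) = 0.885970.
c = 2·atan2(√a, √(1−a)) = 2.45268 rad → d = 6371·c ≈ 15626.04 km ≈ 8437.39 nmi.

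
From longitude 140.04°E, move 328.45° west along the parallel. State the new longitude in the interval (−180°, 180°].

171.59°E

Start at +140.04°; shift −328.45° → -188.41°.
-188.41° lies outside (−180°, 180°]; add 360° → +171.59°.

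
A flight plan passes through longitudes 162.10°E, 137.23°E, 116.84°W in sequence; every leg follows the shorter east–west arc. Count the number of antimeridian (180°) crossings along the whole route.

Leg 1: +162.10° → +137.23°, shortest Δλ = -24.87° (west) — does not cross 180°.
Leg 2: +137.23° → -116.84°, shortest Δλ = 105.93° (east) — crosses 180°.
Total crossings: 1.

1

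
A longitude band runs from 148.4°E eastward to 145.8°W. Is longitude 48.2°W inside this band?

Band width going east from +148.4° to -145.8°: ((-145.8 − 148.4) mod 360) = 65.8°.
Offset of -48.2° east of the west edge: ((-48.2 − 148.4) mod 360) = 163.4°.
163.4° > 65.8° ⇒ outside.

No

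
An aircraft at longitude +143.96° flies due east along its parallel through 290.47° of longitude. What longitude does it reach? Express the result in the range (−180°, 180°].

Start at +143.96°; shift +290.47° → +434.43°.
+434.43° lies outside (−180°, 180°]; subtract 360° → +74.43°.

+74.43°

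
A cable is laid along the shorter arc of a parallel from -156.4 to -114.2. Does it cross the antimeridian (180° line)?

Signed shortest Δλ = ((-114.2 − -156.4 + 180) mod 360) − 180 = 42.2°.
Going east by 42.2° from -156.4° reaches -114.2° without touching 180°.

No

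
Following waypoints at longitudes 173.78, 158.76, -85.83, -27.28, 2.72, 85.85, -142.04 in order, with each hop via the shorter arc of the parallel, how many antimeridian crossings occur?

Leg 1: +173.78° → +158.76°, shortest Δλ = -15.02° (west) — does not cross 180°.
Leg 2: +158.76° → -85.83°, shortest Δλ = 115.41° (east) — crosses 180°.
Leg 3: -85.83° → -27.28°, shortest Δλ = 58.55° (east) — does not cross 180°.
Leg 4: -27.28° → +2.72°, shortest Δλ = 30.0° (east) — does not cross 180°.
Leg 5: +2.72° → +85.85°, shortest Δλ = 83.13° (east) — does not cross 180°.
Leg 6: +85.85° → -142.04°, shortest Δλ = 132.11° (east) — crosses 180°.
Total crossings: 2.

2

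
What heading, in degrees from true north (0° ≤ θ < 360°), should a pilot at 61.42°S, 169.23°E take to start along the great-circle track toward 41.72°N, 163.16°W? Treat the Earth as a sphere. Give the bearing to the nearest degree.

Δλ = -163.16 − 169.23 = -332.39°; wrapped into (−180°, 180°]: 27.61°.
θ = atan2( sin Δλ · cos φ₂ , cos φ₁ · sin φ₂ − sin φ₁ · cos φ₂ · cos Δλ )
  = atan2(0.34592, 0.89918) = 21.042° → normalised to [0°, 360°): 21.042°.

21°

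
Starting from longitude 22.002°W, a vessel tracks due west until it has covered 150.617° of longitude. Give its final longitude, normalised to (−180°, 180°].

172.619°W

Start at -22.002°; shift −150.617° → -172.619°.
-172.619° already lies in (−180°, 180°].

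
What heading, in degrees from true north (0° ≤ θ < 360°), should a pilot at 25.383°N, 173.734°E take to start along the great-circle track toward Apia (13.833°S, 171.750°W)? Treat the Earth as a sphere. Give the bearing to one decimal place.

158.5°

Δλ = -171.750 − 173.734 = -345.484°; wrapped into (−180°, 180°]: 14.516°.
θ = atan2( sin Δλ · cos φ₂ , cos φ₁ · sin φ₂ − sin φ₁ · cos φ₂ · cos Δλ )
  = atan2(0.24338, -0.61896) = 158.535° → normalised to [0°, 360°): 158.535°.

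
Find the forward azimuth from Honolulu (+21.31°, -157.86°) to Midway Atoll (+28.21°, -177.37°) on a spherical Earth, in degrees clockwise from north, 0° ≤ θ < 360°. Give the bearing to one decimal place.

Δλ = -177.37 − -157.86 = -19.51°.
θ = atan2( sin Δλ · cos φ₂ , cos φ₁ · sin φ₂ − sin φ₁ · cos φ₂ · cos Δλ )
  = atan2(-0.29430, 0.13852) = -64.794° → normalised to [0°, 360°): 295.206°.

295.2°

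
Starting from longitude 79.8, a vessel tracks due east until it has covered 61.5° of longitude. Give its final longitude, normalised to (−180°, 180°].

Start at +79.8°; shift +61.5° → +141.3°.
+141.3° already lies in (−180°, 180°].

+141.3°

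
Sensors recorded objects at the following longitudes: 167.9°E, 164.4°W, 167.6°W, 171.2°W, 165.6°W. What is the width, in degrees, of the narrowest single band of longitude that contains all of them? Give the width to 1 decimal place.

Sort the longitudes: -171.2°, -167.6°, -165.6°, -164.4°, +167.9°.
Eastward gaps between consecutive values (wrapping around): 3.6°, 2.0°, 1.2°, 332.3°, 20.9°.
Largest gap = 332.3° ⇒ minimal covering band is its complement: 360° − 332.3° = 27.7°.
Band runs from +167.9° eastward to -164.4°, crossing the antimeridian.

27.7°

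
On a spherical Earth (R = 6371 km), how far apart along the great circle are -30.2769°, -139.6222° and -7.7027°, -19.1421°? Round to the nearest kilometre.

Δλ = -19.1421 − -139.6222 = 120.4801°.
Δφ = -7.7027 − -30.2769 = 22.5742°.
a = sin²(Δφ/2) + cos φ₁ · cos φ₂ · sin²(Δλ/2) = 0.683261.
c = 2·atan2(√a, √(1−a)) = 1.94606 rad → d = 6371·c ≈ 12398.38 km.

12398 km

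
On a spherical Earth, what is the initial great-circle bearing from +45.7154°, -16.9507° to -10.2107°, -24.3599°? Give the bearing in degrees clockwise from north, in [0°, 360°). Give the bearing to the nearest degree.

Δλ = -24.3599 − -16.9507 = -7.4092°.
θ = atan2( sin Δλ · cos φ₂ , cos φ₁ · sin φ₂ − sin φ₁ · cos φ₂ · cos Δλ )
  = atan2(-0.12691, -0.82243) = -171.228° → normalised to [0°, 360°): 188.772°.

189°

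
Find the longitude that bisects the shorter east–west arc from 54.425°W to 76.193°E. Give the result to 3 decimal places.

Signed shortest Δλ from -54.425° to +76.193° is +130.618°.
Midpoint longitude = -54.425° + (+130.618°)/2 = -54.425° + 65.309° = +10.884°.

10.884°E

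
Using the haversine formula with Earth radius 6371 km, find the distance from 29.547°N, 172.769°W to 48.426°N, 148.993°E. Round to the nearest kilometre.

3856 km

Δλ = 148.993 − -172.769 = 321.762°; wrapped into (−180°, 180°]: -38.238°.
Δφ = 48.426 − 29.547 = 18.879°.
a = sin²(Δφ/2) + cos φ₁ · cos φ₂ · sin²(Δλ/2) = 0.088828.
c = 2·atan2(√a, √(1−a)) = 0.60528 rad → d = 6371·c ≈ 3856.22 km.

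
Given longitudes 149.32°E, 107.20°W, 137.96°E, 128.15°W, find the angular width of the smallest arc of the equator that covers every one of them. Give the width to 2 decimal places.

Sort the longitudes: -128.15°, -107.20°, +137.96°, +149.32°.
Eastward gaps between consecutive values (wrapping around): 20.95°, 245.16°, 11.36°, 82.53°.
Largest gap = 245.16° ⇒ minimal covering band is its complement: 360° − 245.16° = 114.84°.
Band runs from +137.96° eastward to -107.20°, crossing the antimeridian.

114.84°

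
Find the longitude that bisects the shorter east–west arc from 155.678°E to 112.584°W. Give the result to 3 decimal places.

158.453°W

Signed shortest Δλ from +155.678° to -112.584° is +91.738°.
Midpoint longitude = +155.678° + (+91.738°)/2 = +155.678° + 45.869° = +201.547°.
Normalise into (−180°, 180°]: -158.453°.
(The naïve average (+155.678 + -112.584)/2 = 21.547° is on the wrong side of the globe.)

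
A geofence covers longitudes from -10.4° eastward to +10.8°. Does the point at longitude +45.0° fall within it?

Band width going east from -10.4° to +10.8°: ((10.8 − -10.4) mod 360) = 21.2°.
Offset of +45.0° east of the west edge: ((45.0 − -10.4) mod 360) = 55.4°.
55.4° > 21.2° ⇒ outside.

No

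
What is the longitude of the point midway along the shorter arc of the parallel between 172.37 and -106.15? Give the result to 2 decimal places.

Signed shortest Δλ from +172.37° to -106.15° is +81.48°.
Midpoint longitude = +172.37° + (+81.48°)/2 = +172.37° + 40.74° = +213.11°.
Normalise into (−180°, 180°]: -146.89°.
(The naïve average (+172.37 + -106.15)/2 = 33.11° is on the wrong side of the globe.)

-146.89°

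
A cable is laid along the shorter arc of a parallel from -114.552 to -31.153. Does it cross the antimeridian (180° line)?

Signed shortest Δλ = ((-31.153 − -114.552 + 180) mod 360) − 180 = 83.399°.
Going east by 83.399° from -114.552° reaches -31.153° without touching 180°.

No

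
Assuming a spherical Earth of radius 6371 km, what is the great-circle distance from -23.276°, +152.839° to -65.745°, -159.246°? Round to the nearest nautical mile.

Δλ = -159.246 − 152.839 = -312.085°; wrapped into (−180°, 180°]: 47.915°.
Δφ = -65.745 − -23.276 = -42.469°.
a = sin²(Δφ/2) + cos φ₁ · cos φ₂ · sin²(Δλ/2) = 0.193400.
c = 2·atan2(√a, √(1−a)) = 0.91069 rad → d = 6371·c ≈ 5802.01 km ≈ 3132.84 nmi.

3133 nmi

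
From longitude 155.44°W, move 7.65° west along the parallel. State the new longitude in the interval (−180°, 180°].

163.09°W

Start at -155.44°; shift −7.65° → -163.09°.
-163.09° already lies in (−180°, 180°].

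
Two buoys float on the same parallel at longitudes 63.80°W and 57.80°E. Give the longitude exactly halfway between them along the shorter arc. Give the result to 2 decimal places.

3.00°W

Signed shortest Δλ from -63.80° to +57.80° is +121.60°.
Midpoint longitude = -63.80° + (+121.60°)/2 = -63.80° + 60.80° = -3.00°.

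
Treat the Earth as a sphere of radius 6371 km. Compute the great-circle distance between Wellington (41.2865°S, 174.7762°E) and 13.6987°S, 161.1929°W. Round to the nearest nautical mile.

Δλ = -161.1929 − 174.7762 = -335.9691°; wrapped into (−180°, 180°]: 24.0309°.
Δφ = -13.6987 − -41.2865 = 27.5878°.
a = sin²(Δφ/2) + cos φ₁ · cos φ₂ · sin²(Δλ/2) = 0.088487.
c = 2·atan2(√a, √(1−a)) = 0.60408 rad → d = 6371·c ≈ 3848.58 km ≈ 2078.07 nmi.

2078 nmi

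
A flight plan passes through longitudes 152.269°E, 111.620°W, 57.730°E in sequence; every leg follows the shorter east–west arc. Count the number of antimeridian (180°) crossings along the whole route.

1

Leg 1: +152.269° → -111.620°, shortest Δλ = 96.111° (east) — crosses 180°.
Leg 2: -111.620° → +57.730°, shortest Δλ = 169.35° (east) — does not cross 180°.
Total crossings: 1.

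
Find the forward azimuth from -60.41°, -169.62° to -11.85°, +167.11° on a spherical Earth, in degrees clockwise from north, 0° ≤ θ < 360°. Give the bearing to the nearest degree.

330°

Δλ = 167.11 − -169.62 = 336.73°; wrapped into (−180°, 180°]: -23.27°.
θ = atan2( sin Δλ · cos φ₂ , cos φ₁ · sin φ₂ − sin φ₁ · cos φ₂ · cos Δλ )
  = atan2(-0.38665, 0.68042) = -29.607° → normalised to [0°, 360°): 330.393°.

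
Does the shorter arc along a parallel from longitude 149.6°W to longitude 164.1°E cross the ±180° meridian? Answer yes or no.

Yes

Naïve |164.1 − -149.6| = 313.7° > 180°, so the shorter arc goes the other way round — across 180°.
Signed shortest Δλ = ((164.1 − -149.6 + 180) mod 360) − 180 = -46.3°.
Going west by 46.3° from -149.6° passes through 180° before reaching +164.1°.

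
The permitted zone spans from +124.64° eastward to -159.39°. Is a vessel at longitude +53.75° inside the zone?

Band width going east from +124.64° to -159.39°: ((-159.39 − 124.64) mod 360) = 75.97°.
Offset of +53.75° east of the west edge: ((53.75 − 124.64) mod 360) = 289.11°.
289.11° > 75.97° ⇒ outside.

No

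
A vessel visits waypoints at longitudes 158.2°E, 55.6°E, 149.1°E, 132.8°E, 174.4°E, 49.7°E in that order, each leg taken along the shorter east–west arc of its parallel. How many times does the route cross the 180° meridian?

0

Leg 1: +158.2° → +55.6°, shortest Δλ = -102.6° (west) — does not cross 180°.
Leg 2: +55.6° → +149.1°, shortest Δλ = 93.5° (east) — does not cross 180°.
Leg 3: +149.1° → +132.8°, shortest Δλ = -16.3° (west) — does not cross 180°.
Leg 4: +132.8° → +174.4°, shortest Δλ = 41.6° (east) — does not cross 180°.
Leg 5: +174.4° → +49.7°, shortest Δλ = -124.7° (west) — does not cross 180°.
Total crossings: 0.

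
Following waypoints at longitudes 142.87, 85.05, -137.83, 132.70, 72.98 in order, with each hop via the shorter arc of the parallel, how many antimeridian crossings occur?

2

Leg 1: +142.87° → +85.05°, shortest Δλ = -57.82° (west) — does not cross 180°.
Leg 2: +85.05° → -137.83°, shortest Δλ = 137.12° (east) — crosses 180°.
Leg 3: -137.83° → +132.70°, shortest Δλ = -89.47° (west) — crosses 180°.
Leg 4: +132.70° → +72.98°, shortest Δλ = -59.72° (west) — does not cross 180°.
Total crossings: 2.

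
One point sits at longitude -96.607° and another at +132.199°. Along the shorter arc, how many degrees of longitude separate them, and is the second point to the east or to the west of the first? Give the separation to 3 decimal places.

Raw difference: 132.199 − -96.607 = 228.806°.
Normalise into (−180°, 180°]: 228.806° − 360° = -131.194°.
Negative ⇒ the second point lies to the west; separation 131.194°.

131.194° west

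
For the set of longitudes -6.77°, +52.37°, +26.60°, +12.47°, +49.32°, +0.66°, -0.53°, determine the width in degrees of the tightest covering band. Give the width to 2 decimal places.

Sort the longitudes: -6.77°, -0.53°, +0.66°, +12.47°, +26.60°, +49.32°, +52.37°.
Eastward gaps between consecutive values (wrapping around): 6.24°, 1.19°, 11.81°, 14.13°, 22.72°, 3.05°, 300.86°.
Largest gap = 300.86° ⇒ minimal covering band is its complement: 360° − 300.86° = 59.14°.
Band runs from -6.77° eastward to +52.37°.

59.14°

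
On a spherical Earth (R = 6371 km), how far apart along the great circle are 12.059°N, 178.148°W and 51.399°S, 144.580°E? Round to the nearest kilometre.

Δλ = 144.580 − -178.148 = 322.728°; wrapped into (−180°, 180°]: -37.272°.
Δφ = -51.399 − 12.059 = -63.458°.
a = sin²(Δφ/2) + cos φ₁ · cos φ₂ · sin²(Δλ/2) = 0.338876.
c = 2·atan2(√a, √(1−a)) = 1.24269 rad → d = 6371·c ≈ 7917.20 km.

7917 km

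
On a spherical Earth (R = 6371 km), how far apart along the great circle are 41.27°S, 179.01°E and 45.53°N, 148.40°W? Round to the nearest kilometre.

Δλ = -148.40 − 179.01 = -327.41°; wrapped into (−180°, 180°]: 32.59°.
Δφ = 45.53 − -41.27 = 86.80°.
a = sin²(Δφ/2) + cos φ₁ · cos φ₂ · sin²(Δλ/2) = 0.513541.
c = 2·atan2(√a, √(1−a)) = 1.59788 rad → d = 6371·c ≈ 10180.11 km.

10180 km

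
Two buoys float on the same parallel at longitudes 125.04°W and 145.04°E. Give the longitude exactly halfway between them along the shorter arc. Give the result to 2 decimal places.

Signed shortest Δλ from -125.04° to +145.04° is -89.92°.
Midpoint longitude = -125.04° + (-89.92°)/2 = -125.04° − 44.96° = -170.00°.
(The naïve average (-125.04 + +145.04)/2 = 10.0° is on the wrong side of the globe.)

170.00°W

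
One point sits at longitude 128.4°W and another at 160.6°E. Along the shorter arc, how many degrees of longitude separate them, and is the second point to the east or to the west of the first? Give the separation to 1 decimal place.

Raw difference: 160.6 − -128.4 = 289.0°.
Normalise into (−180°, 180°]: 289.0° − 360° = -71.0°.
Negative ⇒ the second point lies to the west; separation 71.0°.

71.0° west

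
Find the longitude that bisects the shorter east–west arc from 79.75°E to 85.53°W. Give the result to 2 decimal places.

Signed shortest Δλ from +79.75° to -85.53° is -165.28°.
Midpoint longitude = +79.75° + (-165.28°)/2 = +79.75° − 82.64° = -2.89°.

2.89°W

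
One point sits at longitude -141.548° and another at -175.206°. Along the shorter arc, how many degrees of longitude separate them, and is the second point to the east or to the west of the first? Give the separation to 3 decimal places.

Raw difference: -175.206 − -141.548 = -33.658°.
Normalise into (−180°, 180°]: -33.658° stays -33.658°.
Negative ⇒ the second point lies to the west; separation 33.658°.

33.658° west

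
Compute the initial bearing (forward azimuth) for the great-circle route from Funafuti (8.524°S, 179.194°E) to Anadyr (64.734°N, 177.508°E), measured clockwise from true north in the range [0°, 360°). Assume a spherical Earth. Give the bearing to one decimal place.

Δλ = 177.508 − 179.194 = -1.686°.
θ = atan2( sin Δλ · cos φ₂ , cos φ₁ · sin φ₂ − sin φ₁ · cos φ₂ · cos Δλ )
  = atan2(-0.01256, 0.95758) = -0.751° → normalised to [0°, 360°): 359.249°.

359.2°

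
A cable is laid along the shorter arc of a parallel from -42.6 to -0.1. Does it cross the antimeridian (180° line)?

Signed shortest Δλ = ((-0.1 − -42.6 + 180) mod 360) − 180 = 42.5°.
Going east by 42.5° from -42.6° reaches -0.1° without touching 180°.

No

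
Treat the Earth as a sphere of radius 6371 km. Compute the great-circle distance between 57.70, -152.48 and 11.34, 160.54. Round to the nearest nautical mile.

3508 nmi

Δλ = 160.54 − -152.48 = 313.02°; wrapped into (−180°, 180°]: -46.98°.
Δφ = 11.34 − 57.70 = -46.36°.
a = sin²(Δφ/2) + cos φ₁ · cos φ₂ · sin²(Δλ/2) = 0.238174.
c = 2·atan2(√a, √(1−a)) = 1.01967 rad → d = 6371·c ≈ 6496.29 km ≈ 3507.71 nmi.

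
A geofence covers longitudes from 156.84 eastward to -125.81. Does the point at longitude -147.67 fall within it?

Band width going east from +156.84° to -125.81°: ((-125.81 − 156.84) mod 360) = 77.35°.
Offset of -147.67° east of the west edge: ((-147.67 − 156.84) mod 360) = 55.49°.
55.49° ≤ 77.35° ⇒ inside.

Yes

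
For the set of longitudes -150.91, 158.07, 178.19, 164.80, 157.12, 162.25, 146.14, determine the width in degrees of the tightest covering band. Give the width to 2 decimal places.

Sort the longitudes: -150.91°, +146.14°, +157.12°, +158.07°, +162.25°, +164.80°, +178.19°.
Eastward gaps between consecutive values (wrapping around): 297.05°, 10.98°, 0.95°, 4.18°, 2.55°, 13.39°, 30.90°.
Largest gap = 297.05° ⇒ minimal covering band is its complement: 360° − 297.05° = 62.95°.
Band runs from +146.14° eastward to -150.91°, crossing the antimeridian.

62.95°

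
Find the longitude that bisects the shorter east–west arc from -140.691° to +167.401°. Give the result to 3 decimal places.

-166.645°

Signed shortest Δλ from -140.691° to +167.401° is -51.908°.
Midpoint longitude = -140.691° + (-51.908°)/2 = -140.691° − 25.954° = -166.645°.
(The naïve average (-140.691 + +167.401)/2 = 13.355° is on the wrong side of the globe.)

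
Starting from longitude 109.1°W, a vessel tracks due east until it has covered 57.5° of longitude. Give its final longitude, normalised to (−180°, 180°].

Start at -109.1°; shift +57.5° → -51.6°.
-51.6° already lies in (−180°, 180°].

51.6°W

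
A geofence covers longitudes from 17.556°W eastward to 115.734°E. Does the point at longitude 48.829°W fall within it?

Band width going east from -17.556° to +115.734°: ((115.734 − -17.556) mod 360) = 133.290°.
Offset of -48.829° east of the west edge: ((-48.829 − -17.556) mod 360) = 328.727°.
328.727° > 133.290° ⇒ outside.

No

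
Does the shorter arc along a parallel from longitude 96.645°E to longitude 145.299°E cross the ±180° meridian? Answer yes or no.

No

Signed shortest Δλ = ((145.299 − 96.645 + 180) mod 360) − 180 = 48.654°.
Going east by 48.654° from +96.645° reaches +145.299° without touching 180°.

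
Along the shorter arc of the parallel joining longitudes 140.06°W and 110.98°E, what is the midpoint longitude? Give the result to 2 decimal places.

Signed shortest Δλ from -140.06° to +110.98° is -108.96°.
Midpoint longitude = -140.06° + (-108.96°)/2 = -140.06° − 54.48° = -194.54°.
Normalise into (−180°, 180°]: +165.46°.
(The naïve average (-140.06 + +110.98)/2 = -14.54° is on the wrong side of the globe.)

165.46°E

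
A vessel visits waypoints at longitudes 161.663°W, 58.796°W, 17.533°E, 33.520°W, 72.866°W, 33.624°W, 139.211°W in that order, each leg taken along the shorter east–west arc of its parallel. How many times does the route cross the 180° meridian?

Leg 1: -161.663° → -58.796°, shortest Δλ = 102.867° (east) — does not cross 180°.
Leg 2: -58.796° → +17.533°, shortest Δλ = 76.329° (east) — does not cross 180°.
Leg 3: +17.533° → -33.520°, shortest Δλ = -51.053° (west) — does not cross 180°.
Leg 4: -33.520° → -72.866°, shortest Δλ = -39.346° (west) — does not cross 180°.
Leg 5: -72.866° → -33.624°, shortest Δλ = 39.242° (east) — does not cross 180°.
Leg 6: -33.624° → -139.211°, shortest Δλ = -105.587° (west) — does not cross 180°.
Total crossings: 0.

0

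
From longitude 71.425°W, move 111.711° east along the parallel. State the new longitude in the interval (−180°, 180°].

40.286°E

Start at -71.425°; shift +111.711° → +40.286°.
+40.286° already lies in (−180°, 180°].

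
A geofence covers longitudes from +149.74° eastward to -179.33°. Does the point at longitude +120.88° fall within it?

No

Band width going east from +149.74° to -179.33°: ((-179.33 − 149.74) mod 360) = 30.93°.
Offset of +120.88° east of the west edge: ((120.88 − 149.74) mod 360) = 331.14°.
331.14° > 30.93° ⇒ outside.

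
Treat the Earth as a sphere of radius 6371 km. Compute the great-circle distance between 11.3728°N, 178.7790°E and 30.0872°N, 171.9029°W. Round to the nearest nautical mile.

Δλ = -171.9029 − 178.7790 = -350.6819°; wrapped into (−180°, 180°]: 9.3181°.
Δφ = 30.0872 − 11.3728 = 18.7144°.
a = sin²(Δφ/2) + cos φ₁ · cos φ₂ · sin²(Δλ/2) = 0.032032.
c = 2·atan2(√a, √(1−a)) = 0.35989 rad → d = 6371·c ≈ 2292.84 km ≈ 1238.04 nmi.

1238 nmi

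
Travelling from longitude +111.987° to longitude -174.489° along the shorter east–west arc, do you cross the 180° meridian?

Yes

Naïve |-174.489 − 111.987| = 286.476° > 180°, so the shorter arc goes the other way round — across 180°.
Signed shortest Δλ = ((-174.489 − 111.987 + 180) mod 360) − 180 = 73.524°.
Going east by 73.524° from +111.987° passes through 180° before reaching -174.489°.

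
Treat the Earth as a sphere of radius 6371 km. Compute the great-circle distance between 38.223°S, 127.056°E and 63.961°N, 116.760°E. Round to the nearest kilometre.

11399 km

Δλ = 116.760 − 127.056 = -10.296°.
Δφ = 63.961 − -38.223 = 102.184°.
a = sin²(Δφ/2) + cos φ₁ · cos φ₂ · sin²(Δλ/2) = 0.608303.
c = 2·atan2(√a, √(1−a)) = 1.78913 rad → d = 6371·c ≈ 11398.56 km.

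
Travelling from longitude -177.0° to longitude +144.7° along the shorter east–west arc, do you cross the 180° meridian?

Naïve |144.7 − -177.0| = 321.7° > 180°, so the shorter arc goes the other way round — across 180°.
Signed shortest Δλ = ((144.7 − -177.0 + 180) mod 360) − 180 = -38.3°.
Going west by 38.3° from -177.0° passes through 180° before reaching +144.7°.

Yes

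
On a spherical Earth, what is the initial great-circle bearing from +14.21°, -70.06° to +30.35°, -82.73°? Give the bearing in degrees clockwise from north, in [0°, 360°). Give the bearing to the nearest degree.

326°

Δλ = -82.73 − -70.06 = -12.67°.
θ = atan2( sin Δλ · cos φ₂ , cos φ₁ · sin φ₂ − sin φ₁ · cos φ₂ · cos Δλ )
  = atan2(-0.18928, 0.28314) = -33.762° → normalised to [0°, 360°): 326.238°.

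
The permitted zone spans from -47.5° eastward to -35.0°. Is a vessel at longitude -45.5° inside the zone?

Yes

Band width going east from -47.5° to -35.0°: ((-35.0 − -47.5) mod 360) = 12.5°.
Offset of -45.5° east of the west edge: ((-45.5 − -47.5) mod 360) = 2.0°.
2.0° ≤ 12.5° ⇒ inside.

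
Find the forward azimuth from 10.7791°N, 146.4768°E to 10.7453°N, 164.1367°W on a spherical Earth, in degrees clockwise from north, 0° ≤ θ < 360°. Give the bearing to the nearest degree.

85°

Δλ = -164.1367 − 146.4768 = -310.6135°; wrapped into (−180°, 180°]: 49.3865°.
θ = atan2( sin Δλ · cos φ₂ , cos φ₁ · sin φ₂ − sin φ₁ · cos φ₂ · cos Δλ )
  = atan2(0.74581, 0.06355) = 85.130° → normalised to [0°, 360°): 85.130°.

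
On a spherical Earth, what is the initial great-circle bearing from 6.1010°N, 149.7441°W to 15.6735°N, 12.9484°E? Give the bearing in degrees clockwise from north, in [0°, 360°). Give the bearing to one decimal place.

Δλ = 12.9484 − -149.7441 = 162.6925°.
θ = atan2( sin Δλ · cos φ₂ , cos φ₁ · sin φ₂ − sin φ₁ · cos φ₂ · cos Δλ )
  = atan2(0.28644, 0.36632) = 38.023° → normalised to [0°, 360°): 38.023°.

38.0°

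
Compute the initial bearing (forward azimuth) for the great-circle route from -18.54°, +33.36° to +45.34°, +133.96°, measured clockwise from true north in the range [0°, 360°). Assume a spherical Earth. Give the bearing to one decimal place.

47.5°

Δλ = 133.96 − 33.36 = 100.60°.
θ = atan2( sin Δλ · cos φ₂ , cos φ₁ · sin φ₂ − sin φ₁ · cos φ₂ · cos Δλ )
  = atan2(0.69090, 0.63326) = 47.492° → normalised to [0°, 360°): 47.492°.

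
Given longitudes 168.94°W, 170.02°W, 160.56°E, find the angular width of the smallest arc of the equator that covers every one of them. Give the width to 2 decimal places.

30.50°

Sort the longitudes: -170.02°, -168.94°, +160.56°.
Eastward gaps between consecutive values (wrapping around): 1.08°, 329.50°, 29.42°.
Largest gap = 329.50° ⇒ minimal covering band is its complement: 360° − 329.50° = 30.50°.
Band runs from +160.56° eastward to -168.94°, crossing the antimeridian.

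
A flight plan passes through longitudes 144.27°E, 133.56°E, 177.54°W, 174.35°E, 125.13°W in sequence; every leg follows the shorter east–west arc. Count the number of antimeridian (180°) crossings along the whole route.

Leg 1: +144.27° → +133.56°, shortest Δλ = -10.71° (west) — does not cross 180°.
Leg 2: +133.56° → -177.54°, shortest Δλ = 48.9° (east) — crosses 180°.
Leg 3: -177.54° → +174.35°, shortest Δλ = -8.11° (west) — crosses 180°.
Leg 4: +174.35° → -125.13°, shortest Δλ = 60.52° (east) — crosses 180°.
Total crossings: 3.

3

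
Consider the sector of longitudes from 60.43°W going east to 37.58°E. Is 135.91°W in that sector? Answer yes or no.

Band width going east from -60.43° to +37.58°: ((37.58 − -60.43) mod 360) = 98.01°.
Offset of -135.91° east of the west edge: ((-135.91 − -60.43) mod 360) = 284.52°.
284.52° > 98.01° ⇒ outside.

No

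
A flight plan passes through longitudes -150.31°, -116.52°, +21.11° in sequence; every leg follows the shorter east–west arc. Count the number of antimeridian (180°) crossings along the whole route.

0

Leg 1: -150.31° → -116.52°, shortest Δλ = 33.79° (east) — does not cross 180°.
Leg 2: -116.52° → +21.11°, shortest Δλ = 137.63° (east) — does not cross 180°.
Total crossings: 0.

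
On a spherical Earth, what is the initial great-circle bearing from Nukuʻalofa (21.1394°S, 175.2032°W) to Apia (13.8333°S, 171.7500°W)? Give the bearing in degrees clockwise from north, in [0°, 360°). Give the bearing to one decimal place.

24.8°

Δλ = -171.7500 − -175.2032 = 3.4532°.
θ = atan2( sin Δλ · cos φ₂ , cos φ₁ · sin φ₂ − sin φ₁ · cos φ₂ · cos Δλ )
  = atan2(0.05849, 0.12653) = 24.807° → normalised to [0°, 360°): 24.807°.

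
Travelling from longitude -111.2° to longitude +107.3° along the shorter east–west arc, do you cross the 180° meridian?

Naïve |107.3 − -111.2| = 218.5° > 180°, so the shorter arc goes the other way round — across 180°.
Signed shortest Δλ = ((107.3 − -111.2 + 180) mod 360) − 180 = -141.5°.
Going west by 141.5° from -111.2° passes through 180° before reaching +107.3°.

Yes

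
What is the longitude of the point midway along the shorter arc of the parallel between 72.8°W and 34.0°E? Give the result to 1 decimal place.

Signed shortest Δλ from -72.8° to +34.0° is +106.8°.
Midpoint longitude = -72.8° + (+106.8°)/2 = -72.8° + 53.4° = -19.4°.

19.4°W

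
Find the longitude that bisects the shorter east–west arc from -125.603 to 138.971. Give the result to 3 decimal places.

-173.316°

Signed shortest Δλ from -125.603° to +138.971° is -95.426°.
Midpoint longitude = -125.603° + (-95.426°)/2 = -125.603° − 47.713° = -173.316°.
(The naïve average (-125.603 + +138.971)/2 = 6.684° is on the wrong side of the globe.)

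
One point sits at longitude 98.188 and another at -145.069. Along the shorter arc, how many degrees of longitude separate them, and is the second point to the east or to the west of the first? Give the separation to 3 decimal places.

116.743° east

Raw difference: -145.069 − 98.188 = -243.257°.
Normalise into (−180°, 180°]: -243.257° + 360° = 116.743°.
Positive ⇒ the second point lies to the east; separation 116.743°.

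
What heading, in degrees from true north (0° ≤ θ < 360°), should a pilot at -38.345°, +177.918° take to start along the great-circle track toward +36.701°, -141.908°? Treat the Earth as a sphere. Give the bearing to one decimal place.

Δλ = -141.908 − 177.918 = -319.826°; wrapped into (−180°, 180°]: 40.174°.
θ = atan2( sin Δλ · cos φ₂ , cos φ₁ · sin φ₂ − sin φ₁ · cos φ₂ · cos Δλ )
  = atan2(0.51723, 0.84879) = 31.357° → normalised to [0°, 360°): 31.357°.

31.4°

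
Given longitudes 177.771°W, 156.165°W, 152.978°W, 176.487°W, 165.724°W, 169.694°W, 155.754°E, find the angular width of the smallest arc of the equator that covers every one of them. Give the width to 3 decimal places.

Sort the longitudes: -177.771°, -176.487°, -169.694°, -165.724°, -156.165°, -152.978°, +155.754°.
Eastward gaps between consecutive values (wrapping around): 1.284°, 6.793°, 3.970°, 9.559°, 3.187°, 308.732°, 26.475°.
Largest gap = 308.732° ⇒ minimal covering band is its complement: 360° − 308.732° = 51.268°.
Band runs from +155.754° eastward to -152.978°, crossing the antimeridian.

51.268°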